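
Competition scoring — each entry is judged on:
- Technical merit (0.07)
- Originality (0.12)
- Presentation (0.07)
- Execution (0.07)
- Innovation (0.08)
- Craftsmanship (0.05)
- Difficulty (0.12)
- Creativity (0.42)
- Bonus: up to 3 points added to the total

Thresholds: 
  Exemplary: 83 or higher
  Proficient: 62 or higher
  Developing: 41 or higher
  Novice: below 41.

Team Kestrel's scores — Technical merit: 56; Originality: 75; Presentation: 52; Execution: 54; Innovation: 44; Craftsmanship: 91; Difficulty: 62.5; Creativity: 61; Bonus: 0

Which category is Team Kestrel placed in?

Weighted total:
  Technical merit 56 × 0.07 = 3.92
  Originality 75 × 0.12 = 9
  Presentation 52 × 0.07 = 3.64
  Execution 54 × 0.07 = 3.78
  Innovation 44 × 0.08 = 3.52
  Craftsmanship 91 × 0.05 = 4.55
  Difficulty 62.5 × 0.12 = 7.5
  Creativity 61 × 0.42 = 25.62
Sum = 61.53
Bonus: 61.53 + 0 = 61.53
61.53 is ≥ 41 and < 62 → Developing

Developing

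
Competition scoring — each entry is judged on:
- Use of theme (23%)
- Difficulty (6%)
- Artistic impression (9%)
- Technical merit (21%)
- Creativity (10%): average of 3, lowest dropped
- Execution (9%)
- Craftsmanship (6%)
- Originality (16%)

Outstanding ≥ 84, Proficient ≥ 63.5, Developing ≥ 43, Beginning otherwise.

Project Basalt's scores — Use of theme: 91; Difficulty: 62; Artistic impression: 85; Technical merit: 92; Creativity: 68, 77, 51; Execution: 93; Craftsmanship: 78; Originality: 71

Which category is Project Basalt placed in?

Creativity: drop 51 → average of remaining 2 = 145/2 = 72.5
Weighted total:
  Use of theme 91 × 0.23 = 20.93
  Difficulty 62 × 0.06 = 3.72
  Artistic impression 85 × 0.09 = 7.65
  Technical merit 92 × 0.21 = 19.32
  Creativity 72.5 × 0.1 = 7.25
  Execution 93 × 0.09 = 8.37
  Craftsmanship 78 × 0.06 = 4.68
  Originality 71 × 0.16 = 11.36
Sum = 83.28
83.28 is ≥ 63.5 and < 84 → Proficient

Proficient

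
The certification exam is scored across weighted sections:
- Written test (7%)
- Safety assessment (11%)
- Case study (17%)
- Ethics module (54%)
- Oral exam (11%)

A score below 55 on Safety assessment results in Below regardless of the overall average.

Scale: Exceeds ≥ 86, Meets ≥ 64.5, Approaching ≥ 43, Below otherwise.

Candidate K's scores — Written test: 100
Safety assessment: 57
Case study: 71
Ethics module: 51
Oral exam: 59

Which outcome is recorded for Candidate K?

Approaching

Safety assessment score 57 ≥ 55: minimum met.
Weighted total:
  Written test 100 × 0.07 = 7
  Safety assessment 57 × 0.11 = 6.27
  Case study 71 × 0.17 = 12.07
  Ethics module 51 × 0.54 = 27.54
  Oral exam 59 × 0.11 = 6.49
Sum = 59.37
59.37 is ≥ 43 and < 64.5 → Approaching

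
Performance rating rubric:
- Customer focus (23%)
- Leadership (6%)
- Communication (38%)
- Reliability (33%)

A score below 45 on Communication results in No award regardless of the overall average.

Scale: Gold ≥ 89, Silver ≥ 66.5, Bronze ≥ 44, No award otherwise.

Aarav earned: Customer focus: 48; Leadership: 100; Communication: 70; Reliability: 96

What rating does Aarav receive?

Silver

Communication score 70 ≥ 45: minimum met.
Weighted total:
  Customer focus 48 × 0.23 = 11.04
  Leadership 100 × 0.06 = 6
  Communication 70 × 0.38 = 26.6
  Reliability 96 × 0.33 = 31.68
Sum = 75.32
75.32 is ≥ 66.5 and < 89 → Silver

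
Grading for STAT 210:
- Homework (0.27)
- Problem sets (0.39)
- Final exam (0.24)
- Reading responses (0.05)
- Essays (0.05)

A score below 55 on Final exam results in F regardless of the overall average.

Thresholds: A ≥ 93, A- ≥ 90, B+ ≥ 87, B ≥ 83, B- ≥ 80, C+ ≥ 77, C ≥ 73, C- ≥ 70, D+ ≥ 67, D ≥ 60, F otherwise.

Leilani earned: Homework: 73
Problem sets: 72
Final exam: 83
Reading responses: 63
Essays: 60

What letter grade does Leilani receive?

C

Final exam score 83 ≥ 55: minimum met.
Weighted total:
  Homework 73 × 0.27 = 19.71
  Problem sets 72 × 0.39 = 28.08
  Final exam 83 × 0.24 = 19.92
  Reading responses 63 × 0.05 = 3.15
  Essays 60 × 0.05 = 3
Sum = 73.86
73.86 is ≥ 73 and < 77 → C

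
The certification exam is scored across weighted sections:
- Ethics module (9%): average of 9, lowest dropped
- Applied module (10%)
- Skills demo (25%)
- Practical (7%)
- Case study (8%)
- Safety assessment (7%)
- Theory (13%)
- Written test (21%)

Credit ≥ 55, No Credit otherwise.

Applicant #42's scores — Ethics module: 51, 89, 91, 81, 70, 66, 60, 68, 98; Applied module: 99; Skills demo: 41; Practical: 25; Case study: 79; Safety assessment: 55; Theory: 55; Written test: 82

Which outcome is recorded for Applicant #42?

Ethics module: drop 51 → average of remaining 8 = 623/8 = 77.875
Weighted total:
  Ethics module 77.875 × 0.09 = 7.00875
  Applied module 99 × 0.1 = 9.9
  Skills demo 41 × 0.25 = 10.25
  Practical 25 × 0.07 = 1.75
  Case study 79 × 0.08 = 6.32
  Safety assessment 55 × 0.07 = 3.85
  Theory 55 × 0.13 = 7.15
  Written test 82 × 0.21 = 17.22
Sum = 63.44875
63.44875 ≥ 55 → Credit

Credit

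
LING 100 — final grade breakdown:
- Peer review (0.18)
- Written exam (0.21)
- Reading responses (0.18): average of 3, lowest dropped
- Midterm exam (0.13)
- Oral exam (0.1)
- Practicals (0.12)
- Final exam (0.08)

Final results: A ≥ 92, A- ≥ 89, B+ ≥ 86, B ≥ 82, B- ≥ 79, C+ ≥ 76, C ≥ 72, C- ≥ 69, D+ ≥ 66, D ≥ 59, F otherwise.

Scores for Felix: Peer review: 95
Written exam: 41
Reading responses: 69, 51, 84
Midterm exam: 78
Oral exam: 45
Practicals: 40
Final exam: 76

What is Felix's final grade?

Reading responses: drop 51 → average of remaining 2 = 153/2 = 76.5
Weighted total:
  Peer review 95 × 0.18 = 17.1
  Written exam 41 × 0.21 = 8.61
  Reading responses 76.5 × 0.18 = 13.77
  Midterm exam 78 × 0.13 = 10.14
  Oral exam 45 × 0.1 = 4.5
  Practicals 40 × 0.12 = 4.8
  Final exam 76 × 0.08 = 6.08
Sum = 65
65 is ≥ 59 and < 66 → D

D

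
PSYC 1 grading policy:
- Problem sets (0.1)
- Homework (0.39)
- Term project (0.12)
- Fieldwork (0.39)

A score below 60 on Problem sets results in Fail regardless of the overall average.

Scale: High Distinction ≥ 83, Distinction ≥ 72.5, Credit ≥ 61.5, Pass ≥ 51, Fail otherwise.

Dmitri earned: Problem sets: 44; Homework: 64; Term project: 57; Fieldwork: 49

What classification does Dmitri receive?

Problem sets score 44 < 60: minimum not met.
Weighted total:
  Problem sets 44 × 0.1 = 4.4
  Homework 64 × 0.39 = 24.96
  Term project 57 × 0.12 = 6.84
  Fieldwork 49 × 0.39 = 19.11
Sum = 55.31
Because the Problem sets minimum was not met, the result is Fail.

Fail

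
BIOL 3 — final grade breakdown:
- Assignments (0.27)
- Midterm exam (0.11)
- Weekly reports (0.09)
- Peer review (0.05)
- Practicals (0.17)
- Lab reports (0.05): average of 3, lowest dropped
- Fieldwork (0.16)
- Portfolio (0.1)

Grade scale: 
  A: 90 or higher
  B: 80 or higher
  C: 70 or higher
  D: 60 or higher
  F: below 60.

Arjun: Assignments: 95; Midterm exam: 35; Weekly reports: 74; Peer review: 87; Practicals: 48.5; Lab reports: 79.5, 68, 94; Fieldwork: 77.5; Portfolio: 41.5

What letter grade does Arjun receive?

D

Lab reports: drop 68 → average of remaining 2 = 173.5/2 = 86.75
Weighted total:
  Assignments 95 × 0.27 = 25.65
  Midterm exam 35 × 0.11 = 3.85
  Weekly reports 74 × 0.09 = 6.66
  Peer review 87 × 0.05 = 4.35
  Practicals 48.5 × 0.17 = 8.245
  Lab reports 86.75 × 0.05 = 4.3375
  Fieldwork 77.5 × 0.16 = 12.4
  Portfolio 41.5 × 0.1 = 4.15
Sum = 69.6425
69.6425 is ≥ 60 and < 70 → D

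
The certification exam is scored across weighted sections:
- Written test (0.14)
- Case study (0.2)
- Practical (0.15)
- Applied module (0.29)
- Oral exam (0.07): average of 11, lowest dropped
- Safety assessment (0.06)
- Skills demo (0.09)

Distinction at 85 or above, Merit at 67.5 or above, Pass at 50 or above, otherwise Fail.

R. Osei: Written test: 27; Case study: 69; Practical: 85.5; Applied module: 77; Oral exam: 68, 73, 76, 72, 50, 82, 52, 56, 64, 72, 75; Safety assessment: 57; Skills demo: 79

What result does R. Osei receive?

Oral exam: drop 50 → average of remaining 10 = 690/10 = 69
Weighted total:
  Written test 27 × 0.14 = 3.78
  Case study 69 × 0.2 = 13.8
  Practical 85.5 × 0.15 = 12.825
  Applied module 77 × 0.29 = 22.33
  Oral exam 69 × 0.07 = 4.83
  Safety assessment 57 × 0.06 = 3.42
  Skills demo 79 × 0.09 = 7.11
Sum = 68.095
68.095 is ≥ 67.5 and < 85 → Merit

Merit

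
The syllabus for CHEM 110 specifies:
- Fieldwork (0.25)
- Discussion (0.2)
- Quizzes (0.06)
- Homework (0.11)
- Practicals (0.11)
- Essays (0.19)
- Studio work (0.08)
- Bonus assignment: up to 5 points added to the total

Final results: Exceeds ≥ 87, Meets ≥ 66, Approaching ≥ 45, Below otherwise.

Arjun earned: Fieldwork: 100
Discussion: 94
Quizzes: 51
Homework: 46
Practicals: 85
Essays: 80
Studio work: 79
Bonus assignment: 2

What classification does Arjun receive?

Meets

Weighted total:
  Fieldwork 100 × 0.25 = 25
  Discussion 94 × 0.2 = 18.8
  Quizzes 51 × 0.06 = 3.06
  Homework 46 × 0.11 = 5.06
  Practicals 85 × 0.11 = 9.35
  Essays 80 × 0.19 = 15.2
  Studio work 79 × 0.08 = 6.32
Sum = 82.79
Bonus assignment: 82.79 + 2 = 84.79
84.79 is ≥ 66 and < 87 → Meets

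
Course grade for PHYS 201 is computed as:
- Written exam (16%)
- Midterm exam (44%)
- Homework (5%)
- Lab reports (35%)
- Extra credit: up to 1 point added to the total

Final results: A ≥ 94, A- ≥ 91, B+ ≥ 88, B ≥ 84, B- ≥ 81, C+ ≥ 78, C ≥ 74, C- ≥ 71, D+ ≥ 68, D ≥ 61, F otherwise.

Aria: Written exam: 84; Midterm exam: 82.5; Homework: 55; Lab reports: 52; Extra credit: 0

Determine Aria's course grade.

Weighted total:
  Written exam 84 × 0.16 = 13.44
  Midterm exam 82.5 × 0.44 = 36.3
  Homework 55 × 0.05 = 2.75
  Lab reports 52 × 0.35 = 18.2
Sum = 70.69
Extra credit: 70.69 + 0 = 70.69
70.69 is ≥ 68 and < 71 → D+

D+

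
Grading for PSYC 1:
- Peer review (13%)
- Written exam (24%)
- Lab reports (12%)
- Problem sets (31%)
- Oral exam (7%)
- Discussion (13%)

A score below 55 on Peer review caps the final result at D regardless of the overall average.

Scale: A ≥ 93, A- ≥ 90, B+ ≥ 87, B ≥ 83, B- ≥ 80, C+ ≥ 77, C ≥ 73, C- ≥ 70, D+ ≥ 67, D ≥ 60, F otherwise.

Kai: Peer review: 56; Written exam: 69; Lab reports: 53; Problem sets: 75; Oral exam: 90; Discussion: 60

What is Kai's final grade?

Peer review score 56 ≥ 55: minimum met.
Weighted total:
  Peer review 56 × 0.13 = 7.28
  Written exam 69 × 0.24 = 16.56
  Lab reports 53 × 0.12 = 6.36
  Problem sets 75 × 0.31 = 23.25
  Oral exam 90 × 0.07 = 6.3
  Discussion 60 × 0.13 = 7.8
Sum = 67.55
67.55 is ≥ 67 and < 70 → D+

D+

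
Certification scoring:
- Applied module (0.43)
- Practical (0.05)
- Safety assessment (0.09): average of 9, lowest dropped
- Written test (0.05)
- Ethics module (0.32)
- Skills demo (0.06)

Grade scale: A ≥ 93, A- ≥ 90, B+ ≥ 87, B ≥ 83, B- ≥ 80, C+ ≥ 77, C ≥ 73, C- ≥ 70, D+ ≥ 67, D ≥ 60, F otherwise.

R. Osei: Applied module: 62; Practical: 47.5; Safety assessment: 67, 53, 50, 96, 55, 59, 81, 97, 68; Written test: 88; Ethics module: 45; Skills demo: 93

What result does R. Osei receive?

F

Safety assessment: drop 50 → average of remaining 8 = 576/8 = 72
Weighted total:
  Applied module 62 × 0.43 = 26.66
  Practical 47.5 × 0.05 = 2.375
  Safety assessment 72 × 0.09 = 6.48
  Written test 88 × 0.05 = 4.4
  Ethics module 45 × 0.32 = 14.4
  Skills demo 93 × 0.06 = 5.58
Sum = 59.895
59.895 < 60 → F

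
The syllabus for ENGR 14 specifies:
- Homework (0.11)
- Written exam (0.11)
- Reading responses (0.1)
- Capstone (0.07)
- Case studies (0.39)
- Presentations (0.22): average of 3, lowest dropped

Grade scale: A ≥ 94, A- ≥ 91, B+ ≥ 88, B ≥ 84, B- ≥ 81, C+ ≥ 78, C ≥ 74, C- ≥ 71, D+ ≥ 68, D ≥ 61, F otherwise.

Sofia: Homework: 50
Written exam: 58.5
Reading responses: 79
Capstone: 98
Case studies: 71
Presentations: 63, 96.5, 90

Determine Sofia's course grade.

C

Presentations: drop 63 → average of remaining 2 = 186.5/2 = 93.25
Weighted total:
  Homework 50 × 0.11 = 5.5
  Written exam 58.5 × 0.11 = 6.435
  Reading responses 79 × 0.1 = 7.9
  Capstone 98 × 0.07 = 6.86
  Case studies 71 × 0.39 = 27.69
  Presentations 93.25 × 0.22 = 20.515
Sum = 74.9
74.9 is ≥ 74 and < 78 → C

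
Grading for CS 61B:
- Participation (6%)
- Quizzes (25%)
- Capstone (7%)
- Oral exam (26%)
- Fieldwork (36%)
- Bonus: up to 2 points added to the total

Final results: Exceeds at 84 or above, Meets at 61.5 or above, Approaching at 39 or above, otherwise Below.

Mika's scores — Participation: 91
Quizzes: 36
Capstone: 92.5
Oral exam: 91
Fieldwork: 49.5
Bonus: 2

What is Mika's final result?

Weighted total:
  Participation 91 × 0.06 = 5.46
  Quizzes 36 × 0.25 = 9
  Capstone 92.5 × 0.07 = 6.475
  Oral exam 91 × 0.26 = 23.66
  Fieldwork 49.5 × 0.36 = 17.82
Sum = 62.415
Bonus: 62.415 + 2 = 64.415
64.415 is ≥ 61.5 and < 84 → Meets

Meets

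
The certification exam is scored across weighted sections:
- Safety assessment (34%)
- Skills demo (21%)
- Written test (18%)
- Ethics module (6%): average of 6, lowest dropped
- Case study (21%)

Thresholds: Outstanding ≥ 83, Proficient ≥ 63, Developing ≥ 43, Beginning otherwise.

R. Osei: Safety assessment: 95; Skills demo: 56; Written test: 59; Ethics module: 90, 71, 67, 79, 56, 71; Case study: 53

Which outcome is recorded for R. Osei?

Proficient

Ethics module: drop 56 → average of remaining 5 = 378/5 = 75.6
Weighted total:
  Safety assessment 95 × 0.34 = 32.3
  Skills demo 56 × 0.21 = 11.76
  Written test 59 × 0.18 = 10.62
  Ethics module 75.6 × 0.06 = 4.536
  Case study 53 × 0.21 = 11.13
Sum = 70.346
70.346 is ≥ 63 and < 83 → Proficient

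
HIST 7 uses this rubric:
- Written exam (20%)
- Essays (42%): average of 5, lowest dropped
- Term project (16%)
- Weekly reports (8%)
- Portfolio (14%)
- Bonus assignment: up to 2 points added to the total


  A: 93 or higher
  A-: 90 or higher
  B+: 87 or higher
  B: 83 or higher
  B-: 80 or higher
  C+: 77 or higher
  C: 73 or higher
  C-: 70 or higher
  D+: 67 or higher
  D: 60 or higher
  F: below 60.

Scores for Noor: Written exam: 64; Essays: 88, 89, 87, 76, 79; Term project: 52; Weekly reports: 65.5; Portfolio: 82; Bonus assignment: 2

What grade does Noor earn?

Essays: drop 76 → average of remaining 4 = 343/4 = 85.75
Weighted total:
  Written exam 64 × 0.2 = 12.8
  Essays 85.75 × 0.42 = 36.015
  Term project 52 × 0.16 = 8.32
  Weekly reports 65.5 × 0.08 = 5.24
  Portfolio 82 × 0.14 = 11.48
Sum = 73.855
Bonus assignment: 73.855 + 2 = 75.855
75.855 is ≥ 73 and < 77 → C

C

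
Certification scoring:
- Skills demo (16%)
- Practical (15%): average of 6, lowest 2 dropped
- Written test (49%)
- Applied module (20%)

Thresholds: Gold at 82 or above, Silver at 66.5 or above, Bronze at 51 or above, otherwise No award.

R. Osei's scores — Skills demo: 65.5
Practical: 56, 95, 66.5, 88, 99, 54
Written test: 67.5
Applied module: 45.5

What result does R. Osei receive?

Practical: drop 54, 56 → average of remaining 4 = 348.5/4 = 87.125
Weighted total:
  Skills demo 65.5 × 0.16 = 10.48
  Practical 87.125 × 0.15 = 13.06875
  Written test 67.5 × 0.49 = 33.075
  Applied module 45.5 × 0.2 = 9.1
Sum = 65.72375
65.72375 is ≥ 51 and < 66.5 → Bronze

Bronze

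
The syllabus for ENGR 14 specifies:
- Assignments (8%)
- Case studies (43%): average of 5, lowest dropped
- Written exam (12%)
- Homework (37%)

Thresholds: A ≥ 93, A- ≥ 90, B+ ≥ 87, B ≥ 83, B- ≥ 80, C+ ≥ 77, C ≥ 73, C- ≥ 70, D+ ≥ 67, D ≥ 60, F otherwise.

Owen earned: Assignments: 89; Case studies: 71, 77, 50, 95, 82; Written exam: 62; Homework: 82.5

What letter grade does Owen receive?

Case studies: drop 50 → average of remaining 4 = 325/4 = 81.25
Weighted total:
  Assignments 89 × 0.08 = 7.12
  Case studies 81.25 × 0.43 = 34.9375
  Written exam 62 × 0.12 = 7.44
  Homework 82.5 × 0.37 = 30.525
Sum = 80.0225
80.0225 is ≥ 80 and < 83 → B-

B-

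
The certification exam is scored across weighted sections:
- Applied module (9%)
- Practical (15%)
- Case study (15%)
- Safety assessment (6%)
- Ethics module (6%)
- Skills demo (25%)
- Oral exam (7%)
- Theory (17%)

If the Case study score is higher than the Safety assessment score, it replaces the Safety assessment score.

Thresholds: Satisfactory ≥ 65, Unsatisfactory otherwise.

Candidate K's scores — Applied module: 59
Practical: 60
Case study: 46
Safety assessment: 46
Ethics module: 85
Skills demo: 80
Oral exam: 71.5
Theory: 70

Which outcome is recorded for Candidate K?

Case study (46) ≤ Safety assessment (46), so Safety assessment stays at 46.
Weighted total:
  Applied module 59 × 0.09 = 5.31
  Practical 60 × 0.15 = 9
  Case study 46 × 0.15 = 6.9
  Safety assessment 46 × 0.06 = 2.76
  Ethics module 85 × 0.06 = 5.1
  Skills demo 80 × 0.25 = 20
  Oral exam 71.5 × 0.07 = 5.005
  Theory 70 × 0.17 = 11.9
Sum = 65.975
65.975 ≥ 65 → Satisfactory

Satisfactory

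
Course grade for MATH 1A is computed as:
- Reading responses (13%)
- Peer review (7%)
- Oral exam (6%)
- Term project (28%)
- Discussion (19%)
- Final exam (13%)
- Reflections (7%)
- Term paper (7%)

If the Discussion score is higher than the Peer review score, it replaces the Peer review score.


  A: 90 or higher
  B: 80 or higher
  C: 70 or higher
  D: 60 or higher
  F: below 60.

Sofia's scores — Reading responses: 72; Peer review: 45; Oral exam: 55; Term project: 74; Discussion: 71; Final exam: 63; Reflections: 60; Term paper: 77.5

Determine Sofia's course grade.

D

Discussion (71) > Peer review (45), so Peer review counts as 71.
Weighted total:
  Reading responses 72 × 0.13 = 9.36
  Peer review 71 × 0.07 = 4.97
  Oral exam 55 × 0.06 = 3.3
  Term project 74 × 0.28 = 20.72
  Discussion 71 × 0.19 = 13.49
  Final exam 63 × 0.13 = 8.19
  Reflections 60 × 0.07 = 4.2
  Term paper 77.5 × 0.07 = 5.425
Sum = 69.655
69.655 is ≥ 60 and < 70 → D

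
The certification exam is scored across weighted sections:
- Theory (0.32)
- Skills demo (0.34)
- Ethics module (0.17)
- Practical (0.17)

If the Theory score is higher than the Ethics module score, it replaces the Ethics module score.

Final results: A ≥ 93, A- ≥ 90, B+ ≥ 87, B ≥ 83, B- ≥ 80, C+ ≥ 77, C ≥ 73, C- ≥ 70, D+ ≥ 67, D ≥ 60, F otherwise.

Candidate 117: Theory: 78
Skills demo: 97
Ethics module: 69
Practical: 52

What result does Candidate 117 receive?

B-

Theory (78) > Ethics module (69), so Ethics module counts as 78.
Weighted total:
  Theory 78 × 0.32 = 24.96
  Skills demo 97 × 0.34 = 32.98
  Ethics module 78 × 0.17 = 13.26
  Practical 52 × 0.17 = 8.84
Sum = 80.04
80.04 is ≥ 80 and < 83 → B-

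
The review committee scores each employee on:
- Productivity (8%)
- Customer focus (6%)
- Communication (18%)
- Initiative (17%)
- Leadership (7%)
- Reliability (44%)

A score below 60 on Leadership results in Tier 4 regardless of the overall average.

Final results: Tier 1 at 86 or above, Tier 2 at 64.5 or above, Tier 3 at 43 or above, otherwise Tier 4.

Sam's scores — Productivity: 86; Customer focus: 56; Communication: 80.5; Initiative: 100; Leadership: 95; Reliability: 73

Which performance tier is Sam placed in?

Leadership score 95 ≥ 60: minimum met.
Weighted total:
  Productivity 86 × 0.08 = 6.88
  Customer focus 56 × 0.06 = 3.36
  Communication 80.5 × 0.18 = 14.49
  Initiative 100 × 0.17 = 17
  Leadership 95 × 0.07 = 6.65
  Reliability 73 × 0.44 = 32.12
Sum = 80.5
80.5 is ≥ 64.5 and < 86 → Tier 2

Tier 2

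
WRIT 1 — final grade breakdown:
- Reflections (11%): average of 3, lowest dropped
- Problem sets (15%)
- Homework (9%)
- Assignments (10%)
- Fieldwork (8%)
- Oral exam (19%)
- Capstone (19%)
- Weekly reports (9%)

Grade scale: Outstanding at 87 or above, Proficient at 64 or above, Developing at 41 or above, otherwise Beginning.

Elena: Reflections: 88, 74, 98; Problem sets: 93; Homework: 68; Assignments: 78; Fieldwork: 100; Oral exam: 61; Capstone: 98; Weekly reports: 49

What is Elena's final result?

Proficient

Reflections: drop 74 → average of remaining 2 = 186/2 = 93
Weighted total:
  Reflections 93 × 0.11 = 10.23
  Problem sets 93 × 0.15 = 13.95
  Homework 68 × 0.09 = 6.12
  Assignments 78 × 0.1 = 7.8
  Fieldwork 100 × 0.08 = 8
  Oral exam 61 × 0.19 = 11.59
  Capstone 98 × 0.19 = 18.62
  Weekly reports 49 × 0.09 = 4.41
Sum = 80.72
80.72 is ≥ 64 and < 87 → Proficient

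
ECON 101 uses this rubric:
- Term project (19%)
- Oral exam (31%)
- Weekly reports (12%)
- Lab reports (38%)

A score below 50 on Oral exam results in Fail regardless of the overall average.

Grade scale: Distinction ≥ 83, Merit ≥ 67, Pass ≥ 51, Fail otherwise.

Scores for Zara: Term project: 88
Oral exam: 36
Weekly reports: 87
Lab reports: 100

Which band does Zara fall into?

Oral exam score 36 < 50: minimum not met.
Weighted total:
  Term project 88 × 0.19 = 16.72
  Oral exam 36 × 0.31 = 11.16
  Weekly reports 87 × 0.12 = 10.44
  Lab reports 100 × 0.38 = 38
Sum = 76.32
Because the Oral exam minimum was not met, the result is Fail.

Fail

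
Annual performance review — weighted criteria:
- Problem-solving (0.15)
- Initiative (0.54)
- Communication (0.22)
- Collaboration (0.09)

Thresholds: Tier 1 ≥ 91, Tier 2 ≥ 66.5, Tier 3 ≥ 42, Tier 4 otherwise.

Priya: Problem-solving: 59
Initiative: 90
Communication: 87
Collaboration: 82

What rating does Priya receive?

Weighted total:
  Problem-solving 59 × 0.15 = 8.85
  Initiative 90 × 0.54 = 48.6
  Communication 87 × 0.22 = 19.14
  Collaboration 82 × 0.09 = 7.38
Sum = 83.97
83.97 is ≥ 66.5 and < 91 → Tier 2

Tier 2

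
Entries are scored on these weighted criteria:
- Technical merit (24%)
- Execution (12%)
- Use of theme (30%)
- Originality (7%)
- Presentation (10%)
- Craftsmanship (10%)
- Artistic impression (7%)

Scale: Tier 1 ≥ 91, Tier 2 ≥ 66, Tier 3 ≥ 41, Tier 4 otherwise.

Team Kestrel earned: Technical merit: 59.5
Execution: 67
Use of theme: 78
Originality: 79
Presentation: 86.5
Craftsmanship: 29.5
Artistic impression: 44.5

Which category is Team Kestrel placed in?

Tier 3

Weighted total:
  Technical merit 59.5 × 0.24 = 14.28
  Execution 67 × 0.12 = 8.04
  Use of theme 78 × 0.3 = 23.4
  Originality 79 × 0.07 = 5.53
  Presentation 86.5 × 0.1 = 8.65
  Craftsmanship 29.5 × 0.1 = 2.95
  Artistic impression 44.5 × 0.07 = 3.115
Sum = 65.965
65.965 is ≥ 41 and < 66 → Tier 3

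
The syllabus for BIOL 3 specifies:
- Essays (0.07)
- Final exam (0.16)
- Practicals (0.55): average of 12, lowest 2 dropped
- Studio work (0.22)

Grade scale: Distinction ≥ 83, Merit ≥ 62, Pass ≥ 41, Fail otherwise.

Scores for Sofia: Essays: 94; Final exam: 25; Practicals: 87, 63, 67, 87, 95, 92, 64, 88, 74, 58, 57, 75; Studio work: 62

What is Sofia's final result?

Merit

Practicals: drop 57, 58 → average of remaining 10 = 792/10 = 79.2
Weighted total:
  Essays 94 × 0.07 = 6.58
  Final exam 25 × 0.16 = 4
  Practicals 79.2 × 0.55 = 43.56
  Studio work 62 × 0.22 = 13.64
Sum = 67.78
67.78 is ≥ 62 and < 83 → Merit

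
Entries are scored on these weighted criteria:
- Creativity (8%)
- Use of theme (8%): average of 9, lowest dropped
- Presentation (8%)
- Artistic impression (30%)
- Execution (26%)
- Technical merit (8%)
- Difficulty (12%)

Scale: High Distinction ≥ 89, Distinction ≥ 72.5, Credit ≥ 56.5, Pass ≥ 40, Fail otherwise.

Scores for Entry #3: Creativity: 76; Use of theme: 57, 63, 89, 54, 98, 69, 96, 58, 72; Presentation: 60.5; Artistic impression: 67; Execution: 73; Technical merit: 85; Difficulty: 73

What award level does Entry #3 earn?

Credit

Use of theme: drop 54 → average of remaining 8 = 602/8 = 75.25
Weighted total:
  Creativity 76 × 0.08 = 6.08
  Use of theme 75.25 × 0.08 = 6.02
  Presentation 60.5 × 0.08 = 4.84
  Artistic impression 67 × 0.3 = 20.1
  Execution 73 × 0.26 = 18.98
  Technical merit 85 × 0.08 = 6.8
  Difficulty 73 × 0.12 = 8.76
Sum = 71.58
71.58 is ≥ 56.5 and < 72.5 → Credit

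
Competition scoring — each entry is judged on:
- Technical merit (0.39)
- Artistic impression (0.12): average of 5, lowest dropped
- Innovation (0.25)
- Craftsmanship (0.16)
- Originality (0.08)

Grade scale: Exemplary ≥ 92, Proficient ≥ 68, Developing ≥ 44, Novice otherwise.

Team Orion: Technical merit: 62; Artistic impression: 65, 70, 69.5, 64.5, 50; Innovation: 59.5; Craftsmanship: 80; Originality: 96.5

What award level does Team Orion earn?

Developing

Artistic impression: drop 50 → average of remaining 4 = 269/4 = 67.25
Weighted total:
  Technical merit 62 × 0.39 = 24.18
  Artistic impression 67.25 × 0.12 = 8.07
  Innovation 59.5 × 0.25 = 14.875
  Craftsmanship 80 × 0.16 = 12.8
  Originality 96.5 × 0.08 = 7.72
Sum = 67.645
67.645 is ≥ 44 and < 68 → Developing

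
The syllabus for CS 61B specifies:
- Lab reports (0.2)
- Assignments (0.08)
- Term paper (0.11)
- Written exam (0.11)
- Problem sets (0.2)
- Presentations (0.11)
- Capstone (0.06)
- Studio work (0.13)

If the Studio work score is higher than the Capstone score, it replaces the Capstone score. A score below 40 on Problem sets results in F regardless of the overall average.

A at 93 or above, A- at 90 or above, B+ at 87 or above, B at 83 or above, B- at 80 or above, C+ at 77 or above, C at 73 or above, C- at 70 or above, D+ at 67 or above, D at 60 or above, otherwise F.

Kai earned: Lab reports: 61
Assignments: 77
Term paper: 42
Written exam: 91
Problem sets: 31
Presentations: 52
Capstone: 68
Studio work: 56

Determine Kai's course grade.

F

Studio work (56) ≤ Capstone (68), so Capstone stays at 68.
Problem sets score 31 < 40: minimum not met.
Weighted total:
  Lab reports 61 × 0.2 = 12.2
  Assignments 77 × 0.08 = 6.16
  Term paper 42 × 0.11 = 4.62
  Written exam 91 × 0.11 = 10.01
  Problem sets 31 × 0.2 = 6.2
  Presentations 52 × 0.11 = 5.72
  Capstone 68 × 0.06 = 4.08
  Studio work 56 × 0.13 = 7.28
Sum = 56.27
Because the Problem sets minimum was not met, the result is F.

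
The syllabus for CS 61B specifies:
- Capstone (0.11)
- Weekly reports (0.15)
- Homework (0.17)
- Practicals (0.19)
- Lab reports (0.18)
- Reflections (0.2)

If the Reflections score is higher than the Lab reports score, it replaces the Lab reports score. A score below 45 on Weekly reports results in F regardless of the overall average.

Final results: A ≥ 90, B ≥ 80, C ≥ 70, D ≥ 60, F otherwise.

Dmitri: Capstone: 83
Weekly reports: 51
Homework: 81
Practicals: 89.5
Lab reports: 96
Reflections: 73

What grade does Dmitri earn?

Reflections (73) ≤ Lab reports (96), so Lab reports stays at 96.
Weekly reports score 51 ≥ 45: minimum met.
Weighted total:
  Capstone 83 × 0.11 = 9.13
  Weekly reports 51 × 0.15 = 7.65
  Homework 81 × 0.17 = 13.77
  Practicals 89.5 × 0.19 = 17.005
  Lab reports 96 × 0.18 = 17.28
  Reflections 73 × 0.2 = 14.6
Sum = 79.435
79.435 is ≥ 70 and < 80 → C

C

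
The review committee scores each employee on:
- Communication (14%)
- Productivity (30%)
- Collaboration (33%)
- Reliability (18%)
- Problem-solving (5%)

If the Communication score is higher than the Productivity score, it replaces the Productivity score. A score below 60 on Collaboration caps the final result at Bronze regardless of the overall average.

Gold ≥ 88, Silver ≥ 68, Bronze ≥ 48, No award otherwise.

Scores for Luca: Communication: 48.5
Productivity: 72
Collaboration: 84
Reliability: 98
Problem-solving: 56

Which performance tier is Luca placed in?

Communication (48.5) ≤ Productivity (72), so Productivity stays at 72.
Collaboration score 84 ≥ 60: minimum met.
Weighted total:
  Communication 48.5 × 0.14 = 6.79
  Productivity 72 × 0.3 = 21.6
  Collaboration 84 × 0.33 = 27.72
  Reliability 98 × 0.18 = 17.64
  Problem-solving 56 × 0.05 = 2.8
Sum = 76.55
76.55 is ≥ 68 and < 88 → Silver

Silver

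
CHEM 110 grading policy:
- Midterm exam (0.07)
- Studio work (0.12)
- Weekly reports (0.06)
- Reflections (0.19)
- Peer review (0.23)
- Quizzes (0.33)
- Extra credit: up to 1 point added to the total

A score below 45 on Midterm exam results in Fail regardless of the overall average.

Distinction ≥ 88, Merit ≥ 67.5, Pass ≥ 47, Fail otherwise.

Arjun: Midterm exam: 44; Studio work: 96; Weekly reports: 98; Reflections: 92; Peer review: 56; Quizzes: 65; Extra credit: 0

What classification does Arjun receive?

Midterm exam score 44 < 45: minimum not met.
Weighted total:
  Midterm exam 44 × 0.07 = 3.08
  Studio work 96 × 0.12 = 11.52
  Weekly reports 98 × 0.06 = 5.88
  Reflections 92 × 0.19 = 17.48
  Peer review 56 × 0.23 = 12.88
  Quizzes 65 × 0.33 = 21.45
Sum = 72.29
Extra credit: 72.29 + 0 = 72.29
Because the Midterm exam minimum was not met, the result is Fail.

Fail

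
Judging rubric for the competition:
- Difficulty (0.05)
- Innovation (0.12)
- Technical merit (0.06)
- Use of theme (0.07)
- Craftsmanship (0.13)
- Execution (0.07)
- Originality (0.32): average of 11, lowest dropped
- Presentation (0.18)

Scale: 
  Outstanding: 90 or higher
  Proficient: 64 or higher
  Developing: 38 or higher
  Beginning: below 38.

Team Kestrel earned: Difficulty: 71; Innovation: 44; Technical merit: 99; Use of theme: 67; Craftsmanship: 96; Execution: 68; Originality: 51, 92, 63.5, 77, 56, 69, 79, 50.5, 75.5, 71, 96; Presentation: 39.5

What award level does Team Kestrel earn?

Proficient

Originality: drop 50.5 → average of remaining 10 = 730/10 = 73
Weighted total:
  Difficulty 71 × 0.05 = 3.55
  Innovation 44 × 0.12 = 5.28
  Technical merit 99 × 0.06 = 5.94
  Use of theme 67 × 0.07 = 4.69
  Craftsmanship 96 × 0.13 = 12.48
  Execution 68 × 0.07 = 4.76
  Originality 73 × 0.32 = 23.36
  Presentation 39.5 × 0.18 = 7.11
Sum = 67.17
67.17 is ≥ 64 and < 90 → Proficient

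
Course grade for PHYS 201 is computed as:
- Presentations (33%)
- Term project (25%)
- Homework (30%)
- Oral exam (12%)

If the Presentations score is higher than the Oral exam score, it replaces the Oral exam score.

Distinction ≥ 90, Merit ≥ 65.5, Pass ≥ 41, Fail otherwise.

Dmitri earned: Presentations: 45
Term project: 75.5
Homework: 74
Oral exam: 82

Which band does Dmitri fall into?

Presentations (45) ≤ Oral exam (82), so Oral exam stays at 82.
Weighted total:
  Presentations 45 × 0.33 = 14.85
  Term project 75.5 × 0.25 = 18.875
  Homework 74 × 0.3 = 22.2
  Oral exam 82 × 0.12 = 9.84
Sum = 65.765
65.765 is ≥ 65.5 and < 90 → Merit

Merit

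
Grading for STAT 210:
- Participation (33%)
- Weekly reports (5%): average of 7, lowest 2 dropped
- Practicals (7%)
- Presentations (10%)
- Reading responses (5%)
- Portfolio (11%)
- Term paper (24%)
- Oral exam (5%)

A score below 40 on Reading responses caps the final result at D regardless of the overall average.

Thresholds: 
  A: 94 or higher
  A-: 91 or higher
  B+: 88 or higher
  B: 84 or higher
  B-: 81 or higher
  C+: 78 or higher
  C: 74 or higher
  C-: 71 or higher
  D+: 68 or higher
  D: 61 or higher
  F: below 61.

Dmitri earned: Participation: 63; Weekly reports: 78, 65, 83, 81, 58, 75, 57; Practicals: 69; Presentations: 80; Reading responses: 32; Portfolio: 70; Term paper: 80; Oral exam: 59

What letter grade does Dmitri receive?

Weekly reports: drop 57, 58 → average of remaining 5 = 382/5 = 76.4
Reading responses score 32 < 40: minimum not met.
Weighted total:
  Participation 63 × 0.33 = 20.79
  Weekly reports 76.4 × 0.05 = 3.82
  Practicals 69 × 0.07 = 4.83
  Presentations 80 × 0.1 = 8
  Reading responses 32 × 0.05 = 1.6
  Portfolio 70 × 0.11 = 7.7
  Term paper 80 × 0.24 = 19.2
  Oral exam 59 × 0.05 = 2.95
Sum = 68.89
68.89 would be D+; cap at D applies → D.

D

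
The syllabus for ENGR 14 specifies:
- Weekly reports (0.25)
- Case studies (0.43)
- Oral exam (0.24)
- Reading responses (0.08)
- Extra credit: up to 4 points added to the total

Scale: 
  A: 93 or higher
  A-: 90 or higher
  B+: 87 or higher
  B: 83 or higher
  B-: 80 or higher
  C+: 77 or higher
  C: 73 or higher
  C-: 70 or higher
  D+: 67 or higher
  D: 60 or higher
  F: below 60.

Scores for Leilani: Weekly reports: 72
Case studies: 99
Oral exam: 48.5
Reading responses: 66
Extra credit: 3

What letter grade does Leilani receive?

Weighted total:
  Weekly reports 72 × 0.25 = 18
  Case studies 99 × 0.43 = 42.57
  Oral exam 48.5 × 0.24 = 11.64
  Reading responses 66 × 0.08 = 5.28
Sum = 77.49
Extra credit: 77.49 + 3 = 80.49
80.49 is ≥ 80 and < 83 → B-

B-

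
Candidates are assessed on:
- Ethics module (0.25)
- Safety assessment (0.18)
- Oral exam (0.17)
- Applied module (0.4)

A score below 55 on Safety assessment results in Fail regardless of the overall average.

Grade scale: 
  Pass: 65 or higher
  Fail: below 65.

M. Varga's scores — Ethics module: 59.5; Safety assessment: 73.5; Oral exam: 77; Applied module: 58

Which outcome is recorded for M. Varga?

Safety assessment score 73.5 ≥ 55: minimum met.
Weighted total:
  Ethics module 59.5 × 0.25 = 14.875
  Safety assessment 73.5 × 0.18 = 13.23
  Oral exam 77 × 0.17 = 13.09
  Applied module 58 × 0.4 = 23.2
Sum = 64.395
64.395 < 65 → Fail

Fail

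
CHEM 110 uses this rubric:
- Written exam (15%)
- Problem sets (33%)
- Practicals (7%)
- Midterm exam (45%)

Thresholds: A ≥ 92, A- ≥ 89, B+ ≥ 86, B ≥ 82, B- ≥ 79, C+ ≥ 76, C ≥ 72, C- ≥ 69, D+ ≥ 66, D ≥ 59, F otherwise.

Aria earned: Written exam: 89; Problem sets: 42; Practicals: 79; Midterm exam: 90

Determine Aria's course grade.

Weighted total:
  Written exam 89 × 0.15 = 13.35
  Problem sets 42 × 0.33 = 13.86
  Practicals 79 × 0.07 = 5.53
  Midterm exam 90 × 0.45 = 40.5
Sum = 73.24
73.24 is ≥ 72 and < 76 → C

C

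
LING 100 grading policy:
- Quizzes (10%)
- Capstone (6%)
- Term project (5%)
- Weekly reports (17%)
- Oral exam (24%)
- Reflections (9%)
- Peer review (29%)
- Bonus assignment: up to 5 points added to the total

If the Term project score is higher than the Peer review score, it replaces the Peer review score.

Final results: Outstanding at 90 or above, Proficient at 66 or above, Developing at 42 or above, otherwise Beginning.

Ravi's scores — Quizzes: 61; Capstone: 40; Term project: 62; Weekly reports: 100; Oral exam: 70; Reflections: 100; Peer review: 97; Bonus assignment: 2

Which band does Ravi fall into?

Term project (62) ≤ Peer review (97), so Peer review stays at 97.
Weighted total:
  Quizzes 61 × 0.1 = 6.1
  Capstone 40 × 0.06 = 2.4
  Term project 62 × 0.05 = 3.1
  Weekly reports 100 × 0.17 = 17
  Oral exam 70 × 0.24 = 16.8
  Reflections 100 × 0.09 = 9
  Peer review 97 × 0.29 = 28.13
Sum = 82.53
Bonus assignment: 82.53 + 2 = 84.53
84.53 is ≥ 66 and < 90 → Proficient

Proficient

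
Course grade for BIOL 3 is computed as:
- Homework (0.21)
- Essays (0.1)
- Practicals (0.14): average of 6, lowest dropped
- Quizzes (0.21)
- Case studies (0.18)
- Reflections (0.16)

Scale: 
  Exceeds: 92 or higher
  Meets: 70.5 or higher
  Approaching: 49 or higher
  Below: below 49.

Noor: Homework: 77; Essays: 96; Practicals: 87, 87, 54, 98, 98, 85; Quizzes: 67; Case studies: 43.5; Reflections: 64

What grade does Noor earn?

Meets

Practicals: drop 54 → average of remaining 5 = 455/5 = 91
Weighted total:
  Homework 77 × 0.21 = 16.17
  Essays 96 × 0.1 = 9.6
  Practicals 91 × 0.14 = 12.74
  Quizzes 67 × 0.21 = 14.07
  Case studies 43.5 × 0.18 = 7.83
  Reflections 64 × 0.16 = 10.24
Sum = 70.65
70.65 is ≥ 70.5 and < 92 → Meets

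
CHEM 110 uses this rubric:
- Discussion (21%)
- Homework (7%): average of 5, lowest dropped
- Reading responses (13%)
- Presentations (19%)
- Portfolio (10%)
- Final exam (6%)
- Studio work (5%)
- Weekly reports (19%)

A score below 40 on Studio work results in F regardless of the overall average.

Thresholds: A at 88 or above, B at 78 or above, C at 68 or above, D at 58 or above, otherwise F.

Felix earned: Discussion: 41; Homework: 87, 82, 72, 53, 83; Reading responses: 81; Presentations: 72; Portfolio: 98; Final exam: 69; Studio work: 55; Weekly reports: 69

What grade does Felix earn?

C

Homework: drop 53 → average of remaining 4 = 324/4 = 81
Studio work score 55 ≥ 40: minimum met.
Weighted total:
  Discussion 41 × 0.21 = 8.61
  Homework 81 × 0.07 = 5.67
  Reading responses 81 × 0.13 = 10.53
  Presentations 72 × 0.19 = 13.68
  Portfolio 98 × 0.1 = 9.8
  Final exam 69 × 0.06 = 4.14
  Studio work 55 × 0.05 = 2.75
  Weekly reports 69 × 0.19 = 13.11
Sum = 68.29
68.29 is ≥ 68 and < 78 → C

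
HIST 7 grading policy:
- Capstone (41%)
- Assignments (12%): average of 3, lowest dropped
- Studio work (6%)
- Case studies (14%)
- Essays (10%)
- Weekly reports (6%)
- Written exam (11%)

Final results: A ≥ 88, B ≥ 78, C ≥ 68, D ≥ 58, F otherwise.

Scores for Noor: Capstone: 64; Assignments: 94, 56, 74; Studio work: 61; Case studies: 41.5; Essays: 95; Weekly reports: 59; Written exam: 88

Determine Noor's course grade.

C

Assignments: drop 56 → average of remaining 2 = 168/2 = 84
Weighted total:
  Capstone 64 × 0.41 = 26.24
  Assignments 84 × 0.12 = 10.08
  Studio work 61 × 0.06 = 3.66
  Case studies 41.5 × 0.14 = 5.81
  Essays 95 × 0.1 = 9.5
  Weekly reports 59 × 0.06 = 3.54
  Written exam 88 × 0.11 = 9.68
Sum = 68.51
68.51 is ≥ 68 and < 78 → C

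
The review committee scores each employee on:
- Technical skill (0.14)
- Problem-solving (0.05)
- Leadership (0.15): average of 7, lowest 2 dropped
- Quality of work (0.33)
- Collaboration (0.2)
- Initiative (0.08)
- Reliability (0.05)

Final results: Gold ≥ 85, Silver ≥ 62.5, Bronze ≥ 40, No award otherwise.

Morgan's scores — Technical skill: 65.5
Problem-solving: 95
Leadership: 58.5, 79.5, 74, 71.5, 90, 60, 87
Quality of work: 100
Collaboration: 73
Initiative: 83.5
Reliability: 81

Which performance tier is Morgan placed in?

Leadership: drop 58.5, 60 → average of remaining 5 = 402/5 = 80.4
Weighted total:
  Technical skill 65.5 × 0.14 = 9.17
  Problem-solving 95 × 0.05 = 4.75
  Leadership 80.4 × 0.15 = 12.06
  Quality of work 100 × 0.33 = 33
  Collaboration 73 × 0.2 = 14.6
  Initiative 83.5 × 0.08 = 6.68
  Reliability 81 × 0.05 = 4.05
Sum = 84.31
84.31 is ≥ 62.5 and < 85 → Silver

Silver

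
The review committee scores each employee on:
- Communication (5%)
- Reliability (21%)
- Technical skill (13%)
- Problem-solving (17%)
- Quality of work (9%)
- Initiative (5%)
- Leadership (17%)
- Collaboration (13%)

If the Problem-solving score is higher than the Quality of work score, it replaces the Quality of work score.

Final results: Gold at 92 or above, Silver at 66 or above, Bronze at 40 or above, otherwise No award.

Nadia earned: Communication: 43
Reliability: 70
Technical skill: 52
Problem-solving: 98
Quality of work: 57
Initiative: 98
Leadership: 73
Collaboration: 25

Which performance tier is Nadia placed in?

Problem-solving (98) > Quality of work (57), so Quality of work counts as 98.
Weighted total:
  Communication 43 × 0.05 = 2.15
  Reliability 70 × 0.21 = 14.7
  Technical skill 52 × 0.13 = 6.76
  Problem-solving 98 × 0.17 = 16.66
  Quality of work 98 × 0.09 = 8.82
  Initiative 98 × 0.05 = 4.9
  Leadership 73 × 0.17 = 12.41
  Collaboration 25 × 0.13 = 3.25
Sum = 69.65
69.65 is ≥ 66 and < 92 → Silver

Silver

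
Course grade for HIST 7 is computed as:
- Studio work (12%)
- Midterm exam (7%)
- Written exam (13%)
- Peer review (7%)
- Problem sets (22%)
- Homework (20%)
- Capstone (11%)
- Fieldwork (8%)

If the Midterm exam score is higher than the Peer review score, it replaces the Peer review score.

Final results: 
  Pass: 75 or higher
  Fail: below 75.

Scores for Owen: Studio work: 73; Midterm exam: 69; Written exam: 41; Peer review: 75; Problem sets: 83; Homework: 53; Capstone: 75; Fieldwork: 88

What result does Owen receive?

Fail

Midterm exam (69) ≤ Peer review (75), so Peer review stays at 75.
Weighted total:
  Studio work 73 × 0.12 = 8.76
  Midterm exam 69 × 0.07 = 4.83
  Written exam 41 × 0.13 = 5.33
  Peer review 75 × 0.07 = 5.25
  Problem sets 83 × 0.22 = 18.26
  Homework 53 × 0.2 = 10.6
  Capstone 75 × 0.11 = 8.25
  Fieldwork 88 × 0.08 = 7.04
Sum = 68.32
68.32 < 75 → Fail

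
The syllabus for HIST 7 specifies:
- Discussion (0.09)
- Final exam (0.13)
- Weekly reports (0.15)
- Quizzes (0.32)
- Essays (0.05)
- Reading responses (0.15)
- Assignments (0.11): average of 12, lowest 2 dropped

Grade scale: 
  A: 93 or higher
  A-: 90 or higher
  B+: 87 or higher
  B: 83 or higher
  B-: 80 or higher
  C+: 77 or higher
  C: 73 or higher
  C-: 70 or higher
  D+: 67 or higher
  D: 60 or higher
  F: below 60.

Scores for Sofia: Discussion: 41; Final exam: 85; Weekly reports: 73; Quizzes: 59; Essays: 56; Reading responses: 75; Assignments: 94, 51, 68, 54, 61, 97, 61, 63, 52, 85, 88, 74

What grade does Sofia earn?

Assignments: drop 51, 52 → average of remaining 10 = 745/10 = 74.5
Weighted total:
  Discussion 41 × 0.09 = 3.69
  Final exam 85 × 0.13 = 11.05
  Weekly reports 73 × 0.15 = 10.95
  Quizzes 59 × 0.32 = 18.88
  Essays 56 × 0.05 = 2.8
  Reading responses 75 × 0.15 = 11.25
  Assignments 74.5 × 0.11 = 8.195
Sum = 66.815
66.815 is ≥ 60 and < 67 → D

D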